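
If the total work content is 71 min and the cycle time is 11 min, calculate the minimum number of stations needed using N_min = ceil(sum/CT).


Formula: N_min = ceil(Sum of Task Times / Cycle Time)
N_min = ceil(71 min / 11 min) = ceil(6.4545)
N_min = 7 stations

7


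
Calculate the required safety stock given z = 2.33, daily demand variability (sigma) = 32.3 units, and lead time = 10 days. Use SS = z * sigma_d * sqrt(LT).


Formula: SS = z * sigma_d * sqrt(LT)
sqrt(LT) = sqrt(10) = 3.1623
SS = 2.33 * 32.3 * 3.1623
SS = 238.0 units

238.0 units


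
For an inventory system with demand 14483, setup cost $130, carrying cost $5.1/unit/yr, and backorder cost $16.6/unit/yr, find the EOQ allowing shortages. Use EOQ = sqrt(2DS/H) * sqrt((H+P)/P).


Formula: EOQ* = sqrt(2DS/H) * sqrt((H+P)/P)
Base EOQ = sqrt(2*14483*130/5.1) = 859.27 units
Correction = sqrt((5.1+16.6)/16.6) = 1.14334
EOQ* = 859.27 * 1.14334 = 982.4 units

982.4 units


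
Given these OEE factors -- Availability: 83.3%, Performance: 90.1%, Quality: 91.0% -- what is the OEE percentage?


Formula: OEE = Availability * Performance * Quality / 10000
A * P = 83.3% * 90.1% / 100 = 75.05%
OEE = 75.05% * 91.0% / 100 = 68.3%

68.3%


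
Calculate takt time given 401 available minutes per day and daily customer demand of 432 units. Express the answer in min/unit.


Formula: Takt Time = Available Production Time / Customer Demand
Takt = 401 min/day / 432 units/day
Takt = 0.93 min/unit

0.93 min/unit


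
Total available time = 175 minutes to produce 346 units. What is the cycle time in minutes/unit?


Formula: CT = Available Time / Number of Units
CT = 175 min / 346 units
CT = 0.51 min/unit

0.51 min/unit


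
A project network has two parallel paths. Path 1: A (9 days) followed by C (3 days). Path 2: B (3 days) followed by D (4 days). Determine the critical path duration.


Path 1 = 9 + 3 = 12 days
Path 2 = 3 + 4 = 7 days
Duration = max(12, 7) = 12 days

12 days


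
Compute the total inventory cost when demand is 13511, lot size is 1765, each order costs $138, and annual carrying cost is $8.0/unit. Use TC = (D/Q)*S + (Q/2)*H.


TC = 13511/1765 * 138 + 1765/2 * 8.0

$8116.38


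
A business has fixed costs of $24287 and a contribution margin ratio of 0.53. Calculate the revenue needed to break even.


Formula: BER = Fixed Costs / Contribution Margin Ratio
BER = $24287 / 0.53
BER = $45824.53 (to the nearest cent)

$45824.53


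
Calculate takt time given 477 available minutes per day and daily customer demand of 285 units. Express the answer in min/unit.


Formula: Takt Time = Available Production Time / Customer Demand
Takt = 477 min/day / 285 units/day
Takt = 1.67 min/unit

1.67 min/unit


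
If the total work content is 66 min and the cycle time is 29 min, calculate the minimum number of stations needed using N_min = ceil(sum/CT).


Formula: N_min = ceil(Sum of Task Times / Cycle Time)
N_min = ceil(66 min / 29 min) = ceil(2.2759)
N_min = 3 stations

3


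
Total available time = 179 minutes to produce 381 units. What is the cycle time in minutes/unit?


Formula: CT = Available Time / Number of Units
CT = 179 min / 381 units
CT = 0.47 min/unit

0.47 min/unit


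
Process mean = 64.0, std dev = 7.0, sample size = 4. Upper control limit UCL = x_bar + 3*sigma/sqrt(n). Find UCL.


UCL = 64.0 + 3 * 7.0 / sqrt(4)

74.5


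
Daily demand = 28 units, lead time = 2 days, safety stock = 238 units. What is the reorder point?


Formula: ROP = (Daily Demand * Lead Time) + Safety Stock
Demand during lead time = 28 * 2 = 56 units
ROP = 56 + 238 = 294 units

294 units


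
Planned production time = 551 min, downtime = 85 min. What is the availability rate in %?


Formula: Availability = (Planned Time - Downtime) / Planned Time * 100
Uptime = 551 - 85 = 466 min
Availability = 466 / 551 * 100 = 84.6%

84.6%


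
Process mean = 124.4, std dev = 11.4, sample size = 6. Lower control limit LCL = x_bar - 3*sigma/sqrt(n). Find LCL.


LCL = 124.4 - 3 * 11.4 / sqrt(6)

110.44


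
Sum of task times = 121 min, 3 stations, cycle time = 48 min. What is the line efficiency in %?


Formula: Efficiency = Sum of Task Times / (N_stations * CT) * 100
Total station capacity = 3 stations * 48 min = 144 min
Efficiency = 121 / 144 * 100 = 84.0%

84.0%


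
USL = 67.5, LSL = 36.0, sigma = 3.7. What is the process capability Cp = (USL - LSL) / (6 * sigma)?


Cp = (67.5 - 36.0) / (6 * 3.7)

1.42


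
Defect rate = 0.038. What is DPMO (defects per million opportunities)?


DPMO = defect_rate * 1000000 = 0.038 * 1000000

38000


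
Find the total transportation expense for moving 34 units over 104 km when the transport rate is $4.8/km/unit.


TC = dist * cost * units = 104 * 4.8 * 34 = $16972.80

$16972.80


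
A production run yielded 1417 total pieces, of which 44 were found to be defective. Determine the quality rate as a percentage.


Formula: Quality Rate = Good Pieces / Total Pieces * 100
Good pieces = 1417 - 44 = 1373
QR = 1373 / 1417 * 100 = 96.9%

96.9%


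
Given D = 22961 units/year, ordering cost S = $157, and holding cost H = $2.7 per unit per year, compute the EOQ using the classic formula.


Formula: EOQ = sqrt(2 * D * S / H)
Numerator: 2 * 22961 * 157 = 7209754
2DS/H = 7209754 / 2.7 = 2670279.3
EOQ = sqrt(2670279.3) = 1634.1 units

1634.1 units


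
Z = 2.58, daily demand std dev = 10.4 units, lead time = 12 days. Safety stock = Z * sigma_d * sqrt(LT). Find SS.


Formula: SS = z * sigma_d * sqrt(LT)
sqrt(LT) = sqrt(12) = 3.4641
SS = 2.58 * 10.4 * 3.4641
SS = 92.9 units

92.9 units


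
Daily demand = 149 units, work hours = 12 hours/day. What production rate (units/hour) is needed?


Formula: Production Rate = Daily Demand / Available Hours
Rate = 149 units/day / 12 hours/day
Rate = 12.4 units/hour

12.4 units/hour


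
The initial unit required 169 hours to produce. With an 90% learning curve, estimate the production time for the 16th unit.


Formula: T_n = T_1 * (learning_rate)^(log2(n)) where learning_rate = rate/100
Doublings = log2(16) = 4
T_n = 169 * 0.9^4
T_n = 169 * 0.6561 = 110.9 hours

110.9 hours


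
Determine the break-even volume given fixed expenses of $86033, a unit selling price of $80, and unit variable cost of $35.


Formula: BEQ = Fixed Costs / (Price - Variable Cost)
Contribution margin = $80 - $35 = $45/unit
BEQ = ceil($86033 / $45/unit) = ceil(1911.84) = 1912 units

1912 units


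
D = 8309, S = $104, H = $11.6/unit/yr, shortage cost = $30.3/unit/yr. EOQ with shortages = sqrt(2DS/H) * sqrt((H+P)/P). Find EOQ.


Formula: EOQ* = sqrt(2DS/H) * sqrt((H+P)/P)
Base EOQ = sqrt(2*8309*104/11.6) = 385.99 units
Correction = sqrt((11.6+30.3)/30.3) = 1.17594
EOQ* = 385.99 * 1.17594 = 453.9 units

453.9 units


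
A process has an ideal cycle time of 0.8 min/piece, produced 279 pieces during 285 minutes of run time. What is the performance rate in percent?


Formula: Performance = (Ideal CT * Total Count) / Run Time * 100
Ideal output time = 0.8 * 279 = 223.2 min
Performance = 223.2 / 285 * 100 = 78.3%

78.3%


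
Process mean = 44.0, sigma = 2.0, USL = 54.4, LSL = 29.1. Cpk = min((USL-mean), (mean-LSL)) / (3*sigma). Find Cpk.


Cpu = (54.4 - 44.0) / (3 * 2.0) = 1.73
Cpl = (44.0 - 29.1) / (3 * 2.0) = 2.48
Cpk = min(1.73, 2.48) = 1.73

1.73


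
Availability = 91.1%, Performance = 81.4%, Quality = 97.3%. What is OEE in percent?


Formula: OEE = Availability * Performance * Quality / 10000
A * P = 91.1% * 81.4% / 100 = 74.16%
OEE = 74.16% * 97.3% / 100 = 72.2%

72.2%


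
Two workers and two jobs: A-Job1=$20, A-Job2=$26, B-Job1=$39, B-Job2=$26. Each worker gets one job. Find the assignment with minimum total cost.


Option 1: A->1 + B->2 = $20 + $26 = $46
Option 2: A->2 + B->1 = $26 + $39 = $65
Min cost = min($46, $65) = $46

$46


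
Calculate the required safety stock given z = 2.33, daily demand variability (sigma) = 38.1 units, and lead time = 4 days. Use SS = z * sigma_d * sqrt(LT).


Formula: SS = z * sigma_d * sqrt(LT)
sqrt(LT) = sqrt(4) = 2.0
SS = 2.33 * 38.1 * 2.0
SS = 177.5 units

177.5 units


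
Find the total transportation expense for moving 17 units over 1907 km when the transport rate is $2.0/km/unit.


TC = dist * cost * units = 1907 * 2.0 * 17 = $64838.00

$64838.00


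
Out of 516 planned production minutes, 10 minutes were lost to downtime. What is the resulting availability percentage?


Formula: Availability = (Planned Time - Downtime) / Planned Time * 100
Uptime = 516 - 10 = 506 min
Availability = 506 / 516 * 100 = 98.1%

98.1%


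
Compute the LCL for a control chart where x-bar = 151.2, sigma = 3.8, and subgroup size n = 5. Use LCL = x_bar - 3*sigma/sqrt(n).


LCL = 151.2 - 3 * 3.8 / sqrt(5)

146.1


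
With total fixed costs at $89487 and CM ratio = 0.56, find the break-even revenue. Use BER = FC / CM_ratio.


Formula: BER = Fixed Costs / Contribution Margin Ratio
BER = $89487 / 0.56
BER = $159798.21 (to the nearest cent)

$159798.21


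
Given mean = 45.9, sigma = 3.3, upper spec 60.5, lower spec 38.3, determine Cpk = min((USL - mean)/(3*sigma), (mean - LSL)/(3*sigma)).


Cpu = (60.5 - 45.9) / (3 * 3.3) = 1.47
Cpl = (45.9 - 38.3) / (3 * 3.3) = 0.77
Cpk = min(1.47, 0.77) = 0.77

0.77


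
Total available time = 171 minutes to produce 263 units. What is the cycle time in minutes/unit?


Formula: CT = Available Time / Number of Units
CT = 171 min / 263 units
CT = 0.65 min/unit

0.65 min/unit


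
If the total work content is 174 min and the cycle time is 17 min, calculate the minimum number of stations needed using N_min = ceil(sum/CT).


Formula: N_min = ceil(Sum of Task Times / Cycle Time)
N_min = ceil(174 min / 17 min) = ceil(10.2353)
N_min = 11 stations

11


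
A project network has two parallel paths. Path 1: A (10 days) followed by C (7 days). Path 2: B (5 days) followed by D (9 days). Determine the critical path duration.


Path 1 = 10 + 7 = 17 days
Path 2 = 5 + 9 = 14 days
Duration = max(17, 14) = 17 days

17 days


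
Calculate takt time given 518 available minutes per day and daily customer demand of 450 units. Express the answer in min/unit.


Formula: Takt Time = Available Production Time / Customer Demand
Takt = 518 min/day / 450 units/day
Takt = 1.15 min/unit

1.15 min/unit


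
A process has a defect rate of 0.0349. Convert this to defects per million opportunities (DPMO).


DPMO = defect_rate * 1000000 = 0.0349 * 1000000

34900


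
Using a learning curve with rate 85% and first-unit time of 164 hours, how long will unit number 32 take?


Formula: T_n = T_1 * (learning_rate)^(log2(n)) where learning_rate = rate/100
Doublings = log2(32) = 5
T_n = 164 * 0.85^5
T_n = 164 * 0.4437 = 72.8 hours

72.8 hours


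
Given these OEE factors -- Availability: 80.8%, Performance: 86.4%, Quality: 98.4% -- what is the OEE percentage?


Formula: OEE = Availability * Performance * Quality / 10000
A * P = 80.8% * 86.4% / 100 = 69.81%
OEE = 69.81% * 98.4% / 100 = 68.7%

68.7%


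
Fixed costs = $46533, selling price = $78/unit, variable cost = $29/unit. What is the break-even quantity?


Formula: BEQ = Fixed Costs / (Price - Variable Cost)
Contribution margin = $78 - $29 = $49/unit
BEQ = ceil($46533 / $49/unit) = ceil(949.65) = 950 units

950 units


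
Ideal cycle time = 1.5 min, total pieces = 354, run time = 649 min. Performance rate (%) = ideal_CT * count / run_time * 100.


Formula: Performance = (Ideal CT * Total Count) / Run Time * 100
Ideal output time = 1.5 * 354 = 531.0 min
Performance = 531.0 / 649 * 100 = 81.8%

81.8%


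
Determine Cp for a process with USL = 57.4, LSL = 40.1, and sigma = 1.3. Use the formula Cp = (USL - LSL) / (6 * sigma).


Cp = (57.4 - 40.1) / (6 * 1.3)

2.22


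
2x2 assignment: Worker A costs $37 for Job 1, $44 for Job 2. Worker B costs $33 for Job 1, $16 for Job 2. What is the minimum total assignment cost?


Option 1: A->1 + B->2 = $37 + $16 = $53
Option 2: A->2 + B->1 = $44 + $33 = $77
Min cost = min($53, $77) = $53

$53


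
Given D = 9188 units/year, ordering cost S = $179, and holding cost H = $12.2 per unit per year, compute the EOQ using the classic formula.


Formula: EOQ = sqrt(2 * D * S / H)
Numerator: 2 * 9188 * 179 = 3289304
2DS/H = 3289304 / 12.2 = 269615.1
EOQ = sqrt(269615.1) = 519.2 units

519.2 units


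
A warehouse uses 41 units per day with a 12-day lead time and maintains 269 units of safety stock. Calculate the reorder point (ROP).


Formula: ROP = (Daily Demand * Lead Time) + Safety Stock
Demand during lead time = 41 * 12 = 492 units
ROP = 492 + 269 = 761 units

761 units


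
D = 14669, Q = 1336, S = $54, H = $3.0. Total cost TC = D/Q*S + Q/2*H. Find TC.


TC = 14669/1336 * 54 + 1336/2 * 3.0

$2596.91


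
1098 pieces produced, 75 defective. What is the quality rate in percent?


Formula: Quality Rate = Good Pieces / Total Pieces * 100
Good pieces = 1098 - 75 = 1023
QR = 1023 / 1098 * 100 = 93.2%

93.2%


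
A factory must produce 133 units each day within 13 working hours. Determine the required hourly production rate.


Formula: Production Rate = Daily Demand / Available Hours
Rate = 133 units/day / 13 hours/day
Rate = 10.2 units/hour

10.2 units/hour


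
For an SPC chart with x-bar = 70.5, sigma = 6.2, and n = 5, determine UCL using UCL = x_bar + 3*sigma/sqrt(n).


UCL = 70.5 + 3 * 6.2 / sqrt(5)

78.82


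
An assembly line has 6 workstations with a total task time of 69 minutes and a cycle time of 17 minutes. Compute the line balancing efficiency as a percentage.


Formula: Efficiency = Sum of Task Times / (N_stations * CT) * 100
Total station capacity = 6 stations * 17 min = 102 min
Efficiency = 69 / 102 * 100 = 67.6%

67.6%


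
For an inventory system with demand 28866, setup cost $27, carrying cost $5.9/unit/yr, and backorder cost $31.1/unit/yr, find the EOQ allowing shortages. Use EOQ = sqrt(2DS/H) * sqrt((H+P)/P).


Formula: EOQ* = sqrt(2DS/H) * sqrt((H+P)/P)
Base EOQ = sqrt(2*28866*27/5.9) = 514.0 units
Correction = sqrt((5.9+31.1)/31.1) = 1.09074
EOQ* = 514.0 * 1.09074 = 560.6 units

560.6 units


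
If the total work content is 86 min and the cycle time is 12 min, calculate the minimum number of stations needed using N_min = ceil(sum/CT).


Formula: N_min = ceil(Sum of Task Times / Cycle Time)
N_min = ceil(86 min / 12 min) = ceil(7.1667)
N_min = 8 stations

8


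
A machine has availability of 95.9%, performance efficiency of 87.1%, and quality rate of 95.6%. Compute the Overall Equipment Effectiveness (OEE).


Formula: OEE = Availability * Performance * Quality / 10000
A * P = 95.9% * 87.1% / 100 = 83.53%
OEE = 83.53% * 95.6% / 100 = 79.9%

79.9%


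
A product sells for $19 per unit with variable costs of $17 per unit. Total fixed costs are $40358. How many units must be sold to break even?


Formula: BEQ = Fixed Costs / (Price - Variable Cost)
Contribution margin = $19 - $17 = $2/unit
BEQ = ceil($40358 / $2/unit) = ceil(20179.0) = 20179 units

20179 units


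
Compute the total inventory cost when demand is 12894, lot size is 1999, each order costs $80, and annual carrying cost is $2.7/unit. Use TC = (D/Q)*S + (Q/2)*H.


TC = 12894/1999 * 80 + 1999/2 * 2.7

$3214.67


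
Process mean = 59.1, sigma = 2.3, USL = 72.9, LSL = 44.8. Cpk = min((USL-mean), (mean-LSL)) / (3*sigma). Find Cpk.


Cpu = (72.9 - 59.1) / (3 * 2.3) = 2.0
Cpl = (59.1 - 44.8) / (3 * 2.3) = 2.07
Cpk = min(2.0, 2.07) = 2.0

2.0


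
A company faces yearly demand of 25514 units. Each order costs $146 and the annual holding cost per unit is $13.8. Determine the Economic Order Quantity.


Formula: EOQ = sqrt(2 * D * S / H)
Numerator: 2 * 25514 * 146 = 7450088
2DS/H = 7450088 / 13.8 = 539861.4
EOQ = sqrt(539861.4) = 734.8 units

734.8 units


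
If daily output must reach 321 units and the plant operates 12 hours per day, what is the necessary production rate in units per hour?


Formula: Production Rate = Daily Demand / Available Hours
Rate = 321 units/day / 12 hours/day
Rate = 26.8 units/hour

26.8 units/hour


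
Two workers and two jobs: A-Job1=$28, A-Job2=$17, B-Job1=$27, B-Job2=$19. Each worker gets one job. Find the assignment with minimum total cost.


Option 1: A->1 + B->2 = $28 + $19 = $47
Option 2: A->2 + B->1 = $17 + $27 = $44
Min cost = min($47, $44) = $44

$44


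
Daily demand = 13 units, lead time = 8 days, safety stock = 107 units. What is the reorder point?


Formula: ROP = (Daily Demand * Lead Time) + Safety Stock
Demand during lead time = 13 * 8 = 104 units
ROP = 104 + 107 = 211 units

211 units


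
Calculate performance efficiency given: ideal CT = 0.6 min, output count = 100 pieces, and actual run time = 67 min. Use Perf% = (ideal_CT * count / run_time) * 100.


Formula: Performance = (Ideal CT * Total Count) / Run Time * 100
Ideal output time = 0.6 * 100 = 60.0 min
Performance = 60.0 / 67 * 100 = 89.6%

89.6%


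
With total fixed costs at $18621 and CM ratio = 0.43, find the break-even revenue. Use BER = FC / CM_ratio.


Formula: BER = Fixed Costs / Contribution Margin Ratio
BER = $18621 / 0.43
BER = $43304.65 (to the nearest cent)

$43304.65


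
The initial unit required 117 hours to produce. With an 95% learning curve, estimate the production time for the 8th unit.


Formula: T_n = T_1 * (learning_rate)^(log2(n)) where learning_rate = rate/100
Doublings = log2(8) = 3
T_n = 117 * 0.95^3
T_n = 117 * 0.8574 = 100.3 hours

100.3 hours


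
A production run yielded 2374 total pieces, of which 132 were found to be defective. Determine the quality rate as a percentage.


Formula: Quality Rate = Good Pieces / Total Pieces * 100
Good pieces = 2374 - 132 = 2242
QR = 2242 / 2374 * 100 = 94.4%

94.4%


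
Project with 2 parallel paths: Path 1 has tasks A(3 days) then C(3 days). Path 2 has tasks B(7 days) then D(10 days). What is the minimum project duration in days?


Path 1 = 3 + 3 = 6 days
Path 2 = 7 + 10 = 17 days
Duration = max(6, 17) = 17 days

17 days


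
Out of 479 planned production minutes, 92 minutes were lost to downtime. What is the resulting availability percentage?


Formula: Availability = (Planned Time - Downtime) / Planned Time * 100
Uptime = 479 - 92 = 387 min
Availability = 387 / 479 * 100 = 80.8%

80.8%


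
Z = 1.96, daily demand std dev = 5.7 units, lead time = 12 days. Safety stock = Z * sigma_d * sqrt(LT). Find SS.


Formula: SS = z * sigma_d * sqrt(LT)
sqrt(LT) = sqrt(12) = 3.4641
SS = 1.96 * 5.7 * 3.4641
SS = 38.7 units

38.7 units


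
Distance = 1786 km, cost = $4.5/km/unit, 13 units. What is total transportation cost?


TC = dist * cost * units = 1786 * 4.5 * 13 = $104481.00

$104481.00


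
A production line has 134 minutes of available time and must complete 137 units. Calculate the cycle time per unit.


Formula: CT = Available Time / Number of Units
CT = 134 min / 137 units
CT = 0.98 min/unit

0.98 min/unit


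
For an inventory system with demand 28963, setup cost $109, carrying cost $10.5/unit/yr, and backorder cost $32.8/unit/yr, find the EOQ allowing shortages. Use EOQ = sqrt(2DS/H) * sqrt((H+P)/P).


Formula: EOQ* = sqrt(2DS/H) * sqrt((H+P)/P)
Base EOQ = sqrt(2*28963*109/10.5) = 775.45 units
Correction = sqrt((10.5+32.8)/32.8) = 1.14897
EOQ* = 775.45 * 1.14897 = 891.0 units

891.0 units


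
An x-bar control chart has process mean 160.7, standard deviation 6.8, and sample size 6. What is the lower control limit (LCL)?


LCL = 160.7 - 3 * 6.8 / sqrt(6)

152.37


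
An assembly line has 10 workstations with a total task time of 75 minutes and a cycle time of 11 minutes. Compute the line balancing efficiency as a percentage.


Formula: Efficiency = Sum of Task Times / (N_stations * CT) * 100
Total station capacity = 10 stations * 11 min = 110 min
Efficiency = 75 / 110 * 100 = 68.2%

68.2%


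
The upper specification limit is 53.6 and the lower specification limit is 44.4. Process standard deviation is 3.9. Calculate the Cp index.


Cp = (53.6 - 44.4) / (6 * 3.9)

0.39


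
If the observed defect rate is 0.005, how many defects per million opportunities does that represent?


DPMO = defect_rate * 1000000 = 0.005 * 1000000

5000


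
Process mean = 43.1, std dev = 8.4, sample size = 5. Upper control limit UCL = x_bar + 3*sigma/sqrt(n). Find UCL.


UCL = 43.1 + 3 * 8.4 / sqrt(5)

54.37


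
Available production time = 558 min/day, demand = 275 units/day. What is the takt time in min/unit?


Formula: Takt Time = Available Production Time / Customer Demand
Takt = 558 min/day / 275 units/day
Takt = 2.03 min/unit

2.03 min/unit


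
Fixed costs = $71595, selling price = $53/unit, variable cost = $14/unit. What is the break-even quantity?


Formula: BEQ = Fixed Costs / (Price - Variable Cost)
Contribution margin = $53 - $14 = $39/unit
BEQ = ceil($71595 / $39/unit) = ceil(1835.77) = 1836 units

1836 units


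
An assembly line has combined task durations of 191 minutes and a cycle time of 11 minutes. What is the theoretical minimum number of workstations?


Formula: N_min = ceil(Sum of Task Times / Cycle Time)
N_min = ceil(191 min / 11 min) = ceil(17.3636)
N_min = 18 stations

18


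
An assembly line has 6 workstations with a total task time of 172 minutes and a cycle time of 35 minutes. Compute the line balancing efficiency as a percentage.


Formula: Efficiency = Sum of Task Times / (N_stations * CT) * 100
Total station capacity = 6 stations * 35 min = 210 min
Efficiency = 172 / 210 * 100 = 81.9%

81.9%


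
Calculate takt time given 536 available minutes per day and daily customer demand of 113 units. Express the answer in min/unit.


Formula: Takt Time = Available Production Time / Customer Demand
Takt = 536 min/day / 113 units/day
Takt = 4.74 min/unit

4.74 min/unit


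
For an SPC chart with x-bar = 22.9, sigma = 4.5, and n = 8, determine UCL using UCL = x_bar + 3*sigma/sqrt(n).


UCL = 22.9 + 3 * 4.5 / sqrt(8)

27.67


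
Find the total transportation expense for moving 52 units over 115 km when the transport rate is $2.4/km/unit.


TC = dist * cost * units = 115 * 2.4 * 52 = $14352.00

$14352.00


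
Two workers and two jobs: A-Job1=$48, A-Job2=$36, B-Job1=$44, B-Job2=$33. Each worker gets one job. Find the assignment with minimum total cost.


Option 1: A->1 + B->2 = $48 + $33 = $81
Option 2: A->2 + B->1 = $36 + $44 = $80
Min cost = min($81, $80) = $80

$80


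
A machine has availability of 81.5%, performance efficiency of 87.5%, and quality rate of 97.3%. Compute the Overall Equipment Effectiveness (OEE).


Formula: OEE = Availability * Performance * Quality / 10000
A * P = 81.5% * 87.5% / 100 = 71.31%
OEE = 71.31% * 97.3% / 100 = 69.4%

69.4%


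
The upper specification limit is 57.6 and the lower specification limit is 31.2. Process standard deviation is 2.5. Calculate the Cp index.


Cp = (57.6 - 31.2) / (6 * 2.5)

1.76


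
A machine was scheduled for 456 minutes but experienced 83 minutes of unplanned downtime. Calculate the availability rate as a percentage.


Formula: Availability = (Planned Time - Downtime) / Planned Time * 100
Uptime = 456 - 83 = 373 min
Availability = 373 / 456 * 100 = 81.8%

81.8%


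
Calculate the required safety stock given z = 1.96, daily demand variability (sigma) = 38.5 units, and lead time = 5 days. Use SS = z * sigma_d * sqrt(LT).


Formula: SS = z * sigma_d * sqrt(LT)
sqrt(LT) = sqrt(5) = 2.2361
SS = 1.96 * 38.5 * 2.2361
SS = 168.7 units

168.7 units


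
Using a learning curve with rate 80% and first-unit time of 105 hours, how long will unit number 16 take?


Formula: T_n = T_1 * (learning_rate)^(log2(n)) where learning_rate = rate/100
Doublings = log2(16) = 4
T_n = 105 * 0.8^4
T_n = 105 * 0.4096 = 43.0 hours

43.0 hours


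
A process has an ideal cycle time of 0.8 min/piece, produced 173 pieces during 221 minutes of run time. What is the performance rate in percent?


Formula: Performance = (Ideal CT * Total Count) / Run Time * 100
Ideal output time = 0.8 * 173 = 138.4 min
Performance = 138.4 / 221 * 100 = 62.6%

62.6%


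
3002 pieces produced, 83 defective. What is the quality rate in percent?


Formula: Quality Rate = Good Pieces / Total Pieces * 100
Good pieces = 3002 - 83 = 2919
QR = 2919 / 3002 * 100 = 97.2%

97.2%


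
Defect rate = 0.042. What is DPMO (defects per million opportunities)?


DPMO = defect_rate * 1000000 = 0.042 * 1000000

42000


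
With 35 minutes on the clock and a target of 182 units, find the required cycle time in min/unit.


Formula: CT = Available Time / Number of Units
CT = 35 min / 182 units
CT = 0.19 min/unit

0.19 min/unit


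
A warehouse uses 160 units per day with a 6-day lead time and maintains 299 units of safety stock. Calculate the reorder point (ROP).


Formula: ROP = (Daily Demand * Lead Time) + Safety Stock
Demand during lead time = 160 * 6 = 960 units
ROP = 960 + 299 = 1259 units

1259 units


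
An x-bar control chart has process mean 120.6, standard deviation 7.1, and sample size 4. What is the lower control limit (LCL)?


LCL = 120.6 - 3 * 7.1 / sqrt(4)

109.95


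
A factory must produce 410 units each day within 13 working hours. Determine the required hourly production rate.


Formula: Production Rate = Daily Demand / Available Hours
Rate = 410 units/day / 13 hours/day
Rate = 31.5 units/hour

31.5 units/hour


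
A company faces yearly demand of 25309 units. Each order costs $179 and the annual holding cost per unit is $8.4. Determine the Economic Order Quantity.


Formula: EOQ = sqrt(2 * D * S / H)
Numerator: 2 * 25309 * 179 = 9060622
2DS/H = 9060622 / 8.4 = 1078645.5
EOQ = sqrt(1078645.5) = 1038.6 units

1038.6 units


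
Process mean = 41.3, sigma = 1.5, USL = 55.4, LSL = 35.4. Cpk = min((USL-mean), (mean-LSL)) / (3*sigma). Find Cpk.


Cpu = (55.4 - 41.3) / (3 * 1.5) = 3.13
Cpl = (41.3 - 35.4) / (3 * 1.5) = 1.31
Cpk = min(3.13, 1.31) = 1.31

1.31


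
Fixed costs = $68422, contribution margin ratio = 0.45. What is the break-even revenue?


Formula: BER = Fixed Costs / Contribution Margin Ratio
BER = $68422 / 0.45
BER = $152048.89 (to the nearest cent)

$152048.89


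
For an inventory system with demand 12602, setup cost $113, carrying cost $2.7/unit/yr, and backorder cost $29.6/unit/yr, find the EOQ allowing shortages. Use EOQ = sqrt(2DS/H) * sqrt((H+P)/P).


Formula: EOQ* = sqrt(2DS/H) * sqrt((H+P)/P)
Base EOQ = sqrt(2*12602*113/2.7) = 1027.05 units
Correction = sqrt((2.7+29.6)/29.6) = 1.04461
EOQ* = 1027.05 * 1.04461 = 1072.9 units

1072.9 units


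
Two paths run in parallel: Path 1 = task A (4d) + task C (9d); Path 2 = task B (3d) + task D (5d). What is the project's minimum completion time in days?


Path 1 = 4 + 9 = 13 days
Path 2 = 3 + 5 = 8 days
Duration = max(13, 8) = 13 days

13 days


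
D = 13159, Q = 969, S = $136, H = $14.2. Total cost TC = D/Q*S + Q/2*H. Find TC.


TC = 13159/969 * 136 + 969/2 * 14.2

$8726.78


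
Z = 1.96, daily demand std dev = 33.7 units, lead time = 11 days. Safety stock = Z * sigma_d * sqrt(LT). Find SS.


Formula: SS = z * sigma_d * sqrt(LT)
sqrt(LT) = sqrt(11) = 3.3166
SS = 1.96 * 33.7 * 3.3166
SS = 219.1 units

219.1 units


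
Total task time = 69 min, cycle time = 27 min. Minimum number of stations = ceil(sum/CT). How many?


Formula: N_min = ceil(Sum of Task Times / Cycle Time)
N_min = ceil(69 min / 27 min) = ceil(2.5556)
N_min = 3 stations

3


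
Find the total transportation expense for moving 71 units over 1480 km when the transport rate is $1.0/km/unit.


TC = dist * cost * units = 1480 * 1.0 * 71 = $105080.00

$105080.00


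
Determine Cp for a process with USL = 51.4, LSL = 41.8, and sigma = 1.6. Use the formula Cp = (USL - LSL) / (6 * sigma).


Cp = (51.4 - 41.8) / (6 * 1.6)

1.0


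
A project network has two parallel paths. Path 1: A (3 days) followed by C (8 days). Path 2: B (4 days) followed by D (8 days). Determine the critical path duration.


Path 1 = 3 + 8 = 11 days
Path 2 = 4 + 8 = 12 days
Duration = max(11, 12) = 12 days

12 days


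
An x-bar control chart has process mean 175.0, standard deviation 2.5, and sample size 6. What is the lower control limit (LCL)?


LCL = 175.0 - 3 * 2.5 / sqrt(6)

171.94


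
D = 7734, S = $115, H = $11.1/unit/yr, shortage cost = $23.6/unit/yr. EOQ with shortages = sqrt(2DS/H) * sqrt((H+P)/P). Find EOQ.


Formula: EOQ* = sqrt(2DS/H) * sqrt((H+P)/P)
Base EOQ = sqrt(2*7734*115/11.1) = 400.32 units
Correction = sqrt((11.1+23.6)/23.6) = 1.21258
EOQ* = 400.32 * 1.21258 = 485.4 units

485.4 units


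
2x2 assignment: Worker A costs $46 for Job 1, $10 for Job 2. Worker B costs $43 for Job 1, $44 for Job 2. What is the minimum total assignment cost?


Option 1: A->1 + B->2 = $46 + $44 = $90
Option 2: A->2 + B->1 = $10 + $43 = $53
Min cost = min($90, $53) = $53

$53


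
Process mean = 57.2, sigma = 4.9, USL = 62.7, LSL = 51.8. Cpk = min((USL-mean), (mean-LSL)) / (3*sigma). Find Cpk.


Cpu = (62.7 - 57.2) / (3 * 4.9) = 0.37
Cpl = (57.2 - 51.8) / (3 * 4.9) = 0.37
Cpk = min(0.37, 0.37) = 0.37

0.37


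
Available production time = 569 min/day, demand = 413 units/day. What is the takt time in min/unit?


Formula: Takt Time = Available Production Time / Customer Demand
Takt = 569 min/day / 413 units/day
Takt = 1.38 min/unit

1.38 min/unit


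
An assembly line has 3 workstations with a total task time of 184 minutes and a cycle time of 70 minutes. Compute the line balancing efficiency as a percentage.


Formula: Efficiency = Sum of Task Times / (N_stations * CT) * 100
Total station capacity = 3 stations * 70 min = 210 min
Efficiency = 184 / 210 * 100 = 87.6%

87.6%


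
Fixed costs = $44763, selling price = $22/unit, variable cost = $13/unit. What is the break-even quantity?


Formula: BEQ = Fixed Costs / (Price - Variable Cost)
Contribution margin = $22 - $13 = $9/unit
BEQ = ceil($44763 / $9/unit) = ceil(4973.67) = 4974 units

4974 units


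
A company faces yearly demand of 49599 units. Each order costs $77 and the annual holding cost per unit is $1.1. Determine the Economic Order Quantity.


Formula: EOQ = sqrt(2 * D * S / H)
Numerator: 2 * 49599 * 77 = 7638246
2DS/H = 7638246 / 1.1 = 6943860.0
EOQ = sqrt(6943860.0) = 2635.1 units

2635.1 units


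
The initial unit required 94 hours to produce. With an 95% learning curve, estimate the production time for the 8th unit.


Formula: T_n = T_1 * (learning_rate)^(log2(n)) where learning_rate = rate/100
Doublings = log2(8) = 3
T_n = 94 * 0.95^3
T_n = 94 * 0.8574 = 80.6 hours

80.6 hours


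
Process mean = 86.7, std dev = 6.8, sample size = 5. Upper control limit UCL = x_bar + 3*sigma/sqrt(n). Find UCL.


UCL = 86.7 + 3 * 6.8 / sqrt(5)

95.82


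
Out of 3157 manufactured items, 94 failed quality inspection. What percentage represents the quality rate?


Formula: Quality Rate = Good Pieces / Total Pieces * 100
Good pieces = 3157 - 94 = 3063
QR = 3063 / 3157 * 100 = 97.0%

97.0%


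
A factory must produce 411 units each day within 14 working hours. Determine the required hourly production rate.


Formula: Production Rate = Daily Demand / Available Hours
Rate = 411 units/day / 14 hours/day
Rate = 29.4 units/hour

29.4 units/hour


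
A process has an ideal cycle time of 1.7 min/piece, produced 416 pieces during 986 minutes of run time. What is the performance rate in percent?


Formula: Performance = (Ideal CT * Total Count) / Run Time * 100
Ideal output time = 1.7 * 416 = 707.2 min
Performance = 707.2 / 986 * 100 = 71.7%

71.7%


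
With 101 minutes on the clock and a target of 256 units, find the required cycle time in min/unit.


Formula: CT = Available Time / Number of Units
CT = 101 min / 256 units
CT = 0.39 min/unit

0.39 min/unit


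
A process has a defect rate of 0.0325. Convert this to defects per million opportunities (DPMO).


DPMO = defect_rate * 1000000 = 0.0325 * 1000000

32500


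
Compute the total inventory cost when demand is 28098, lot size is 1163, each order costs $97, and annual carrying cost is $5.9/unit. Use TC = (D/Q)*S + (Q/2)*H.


TC = 28098/1163 * 97 + 1163/2 * 5.9

$5774.36


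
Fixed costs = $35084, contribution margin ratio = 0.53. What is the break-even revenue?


Formula: BER = Fixed Costs / Contribution Margin Ratio
BER = $35084 / 0.53
BER = $66196.23 (to the nearest cent)

$66196.23


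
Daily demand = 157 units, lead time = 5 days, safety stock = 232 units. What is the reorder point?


Formula: ROP = (Daily Demand * Lead Time) + Safety Stock
Demand during lead time = 157 * 5 = 785 units
ROP = 785 + 232 = 1017 units

1017 units


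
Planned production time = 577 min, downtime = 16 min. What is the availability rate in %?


Formula: Availability = (Planned Time - Downtime) / Planned Time * 100
Uptime = 577 - 16 = 561 min
Availability = 561 / 577 * 100 = 97.2%

97.2%


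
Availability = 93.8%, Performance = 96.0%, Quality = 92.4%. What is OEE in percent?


Formula: OEE = Availability * Performance * Quality / 10000
A * P = 93.8% * 96.0% / 100 = 90.05%
OEE = 90.05% * 92.4% / 100 = 83.2%

83.2%


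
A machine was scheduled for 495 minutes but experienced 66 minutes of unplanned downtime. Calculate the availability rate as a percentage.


Formula: Availability = (Planned Time - Downtime) / Planned Time * 100
Uptime = 495 - 66 = 429 min
Availability = 429 / 495 * 100 = 86.7%

86.7%


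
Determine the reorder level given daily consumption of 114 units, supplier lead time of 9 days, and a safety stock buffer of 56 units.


Formula: ROP = (Daily Demand * Lead Time) + Safety Stock
Demand during lead time = 114 * 9 = 1026 units
ROP = 1026 + 56 = 1082 units

1082 units


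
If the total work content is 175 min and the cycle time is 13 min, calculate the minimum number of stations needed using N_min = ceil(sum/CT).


Formula: N_min = ceil(Sum of Task Times / Cycle Time)
N_min = ceil(175 min / 13 min) = ceil(13.4615)
N_min = 14 stations

14


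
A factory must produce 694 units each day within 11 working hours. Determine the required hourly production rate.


Formula: Production Rate = Daily Demand / Available Hours
Rate = 694 units/day / 11 hours/day
Rate = 63.1 units/hour

63.1 units/hour


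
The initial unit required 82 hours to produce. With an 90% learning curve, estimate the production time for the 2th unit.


Formula: T_n = T_1 * (learning_rate)^(log2(n)) where learning_rate = rate/100
Doublings = log2(2) = 1
T_n = 82 * 0.9^1
T_n = 82 * 0.9 = 73.8 hours

73.8 hours


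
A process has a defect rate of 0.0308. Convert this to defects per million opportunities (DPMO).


DPMO = defect_rate * 1000000 = 0.0308 * 1000000

30800


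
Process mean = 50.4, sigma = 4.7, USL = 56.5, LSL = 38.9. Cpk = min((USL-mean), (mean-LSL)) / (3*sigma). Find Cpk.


Cpu = (56.5 - 50.4) / (3 * 4.7) = 0.43
Cpl = (50.4 - 38.9) / (3 * 4.7) = 0.82
Cpk = min(0.43, 0.82) = 0.43

0.43


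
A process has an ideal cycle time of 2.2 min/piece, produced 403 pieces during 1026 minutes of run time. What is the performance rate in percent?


Formula: Performance = (Ideal CT * Total Count) / Run Time * 100
Ideal output time = 2.2 * 403 = 886.6 min
Performance = 886.6 / 1026 * 100 = 86.4%

86.4%


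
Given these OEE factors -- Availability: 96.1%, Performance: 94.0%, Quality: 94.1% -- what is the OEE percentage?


Formula: OEE = Availability * Performance * Quality / 10000
A * P = 96.1% * 94.0% / 100 = 90.33%
OEE = 90.33% * 94.1% / 100 = 85.0%

85.0%


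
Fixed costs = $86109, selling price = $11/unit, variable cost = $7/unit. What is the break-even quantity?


Formula: BEQ = Fixed Costs / (Price - Variable Cost)
Contribution margin = $11 - $7 = $4/unit
BEQ = ceil($86109 / $4/unit) = ceil(21527.25) = 21528 units

21528 units


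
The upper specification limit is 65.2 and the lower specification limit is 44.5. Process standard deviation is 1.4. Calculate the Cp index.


Cp = (65.2 - 44.5) / (6 * 1.4)

2.46


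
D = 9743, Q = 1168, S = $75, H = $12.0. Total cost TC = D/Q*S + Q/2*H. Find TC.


TC = 9743/1168 * 75 + 1168/2 * 12.0

$7633.62


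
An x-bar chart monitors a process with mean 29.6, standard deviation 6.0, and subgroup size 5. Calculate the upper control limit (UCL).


UCL = 29.6 + 3 * 6.0 / sqrt(5)

37.65


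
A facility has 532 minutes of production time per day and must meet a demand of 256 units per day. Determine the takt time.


Formula: Takt Time = Available Production Time / Customer Demand
Takt = 532 min/day / 256 units/day
Takt = 2.08 min/unit

2.08 min/unit


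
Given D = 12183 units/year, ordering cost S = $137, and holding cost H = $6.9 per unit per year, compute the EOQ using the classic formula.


Formula: EOQ = sqrt(2 * D * S / H)
Numerator: 2 * 12183 * 137 = 3338142
2DS/H = 3338142 / 6.9 = 483788.7
EOQ = sqrt(483788.7) = 695.5 units

695.5 units


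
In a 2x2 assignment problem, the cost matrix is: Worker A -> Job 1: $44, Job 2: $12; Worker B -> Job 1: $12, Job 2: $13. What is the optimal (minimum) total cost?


Option 1: A->1 + B->2 = $44 + $13 = $57
Option 2: A->2 + B->1 = $12 + $12 = $24
Min cost = min($57, $24) = $24

$24


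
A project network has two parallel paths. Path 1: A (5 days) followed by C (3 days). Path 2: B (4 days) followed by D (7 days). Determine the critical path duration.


Path 1 = 5 + 3 = 8 days
Path 2 = 4 + 7 = 11 days
Duration = max(8, 11) = 11 days

11 days


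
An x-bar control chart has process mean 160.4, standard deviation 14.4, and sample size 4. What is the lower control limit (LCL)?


LCL = 160.4 - 3 * 14.4 / sqrt(4)

138.8


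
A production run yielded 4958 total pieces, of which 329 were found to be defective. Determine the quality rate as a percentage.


Formula: Quality Rate = Good Pieces / Total Pieces * 100
Good pieces = 4958 - 329 = 4629
QR = 4629 / 4958 * 100 = 93.4%

93.4%


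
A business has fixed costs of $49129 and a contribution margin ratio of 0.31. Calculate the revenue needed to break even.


Formula: BER = Fixed Costs / Contribution Margin Ratio
BER = $49129 / 0.31
BER = $158480.65 (to the nearest cent)

$158480.65


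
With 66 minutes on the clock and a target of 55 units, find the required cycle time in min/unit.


Formula: CT = Available Time / Number of Units
CT = 66 min / 55 units
CT = 1.2 min/unit

1.2 min/unit


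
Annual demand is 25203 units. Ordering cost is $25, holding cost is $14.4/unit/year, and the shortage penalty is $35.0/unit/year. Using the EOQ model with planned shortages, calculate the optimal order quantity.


Formula: EOQ* = sqrt(2DS/H) * sqrt((H+P)/P)
Base EOQ = sqrt(2*25203*25/14.4) = 295.82 units
Correction = sqrt((14.4+35.0)/35.0) = 1.18804
EOQ* = 295.82 * 1.18804 = 351.4 units

351.4 units


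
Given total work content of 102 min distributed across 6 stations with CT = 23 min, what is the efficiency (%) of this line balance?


Formula: Efficiency = Sum of Task Times / (N_stations * CT) * 100
Total station capacity = 6 stations * 23 min = 138 min
Efficiency = 102 / 138 * 100 = 73.9%

73.9%


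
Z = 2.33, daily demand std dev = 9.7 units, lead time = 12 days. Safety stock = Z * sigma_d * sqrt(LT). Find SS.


Formula: SS = z * sigma_d * sqrt(LT)
sqrt(LT) = sqrt(12) = 3.4641
SS = 2.33 * 9.7 * 3.4641
SS = 78.3 units

78.3 units


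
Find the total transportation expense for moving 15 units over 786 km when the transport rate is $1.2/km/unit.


TC = dist * cost * units = 786 * 1.2 * 15 = $14148.00

$14148.00


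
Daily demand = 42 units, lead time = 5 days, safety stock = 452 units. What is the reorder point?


Formula: ROP = (Daily Demand * Lead Time) + Safety Stock
Demand during lead time = 42 * 5 = 210 units
ROP = 210 + 452 = 662 units

662 units
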